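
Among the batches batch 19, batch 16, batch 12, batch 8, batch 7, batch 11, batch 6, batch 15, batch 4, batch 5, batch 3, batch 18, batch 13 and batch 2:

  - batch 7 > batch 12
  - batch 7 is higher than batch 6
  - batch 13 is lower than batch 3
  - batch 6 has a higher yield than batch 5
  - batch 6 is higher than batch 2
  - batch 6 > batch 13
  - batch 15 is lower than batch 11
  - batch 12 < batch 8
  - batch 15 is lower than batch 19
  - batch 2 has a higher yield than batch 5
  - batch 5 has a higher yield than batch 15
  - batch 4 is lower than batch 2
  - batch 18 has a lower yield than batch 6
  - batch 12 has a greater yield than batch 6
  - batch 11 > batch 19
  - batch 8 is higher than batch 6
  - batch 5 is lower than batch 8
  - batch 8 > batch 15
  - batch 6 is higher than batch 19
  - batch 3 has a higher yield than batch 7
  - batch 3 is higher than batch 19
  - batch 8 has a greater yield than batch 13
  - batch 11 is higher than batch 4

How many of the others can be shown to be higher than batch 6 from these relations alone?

4

The elements the relations force above batch 6 are batch 12, batch 7, batch 8, batch 3 — no chain reaches any other.
That is 4.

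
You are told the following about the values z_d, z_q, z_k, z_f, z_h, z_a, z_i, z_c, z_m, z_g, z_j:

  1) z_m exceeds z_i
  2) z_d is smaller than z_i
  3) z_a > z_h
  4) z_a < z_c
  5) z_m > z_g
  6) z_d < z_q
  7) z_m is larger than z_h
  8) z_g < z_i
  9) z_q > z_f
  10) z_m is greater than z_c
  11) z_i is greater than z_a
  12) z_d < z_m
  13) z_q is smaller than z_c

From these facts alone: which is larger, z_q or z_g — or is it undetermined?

undetermined

Following every chain through z_g: above z_g we get z_i, z_m.
z_q is not reached, and no chain runs the other way from z_q to z_g.
So the given relations leave the order of z_g and z_q undetermined.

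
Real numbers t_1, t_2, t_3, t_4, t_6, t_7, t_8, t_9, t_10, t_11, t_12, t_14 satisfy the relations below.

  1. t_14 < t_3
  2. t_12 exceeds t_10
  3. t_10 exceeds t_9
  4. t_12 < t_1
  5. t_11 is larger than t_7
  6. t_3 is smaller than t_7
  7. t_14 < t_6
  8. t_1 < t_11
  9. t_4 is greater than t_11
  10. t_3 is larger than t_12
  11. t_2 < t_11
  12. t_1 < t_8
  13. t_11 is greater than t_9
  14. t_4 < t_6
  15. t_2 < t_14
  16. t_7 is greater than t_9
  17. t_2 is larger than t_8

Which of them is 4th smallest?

Piecing the relations together gives one ordering: t_9 < t_10 < t_12 < t_1 < t_8 < t_2 < t_14 < t_3 < t_7 < t_11 < t_4 < t_6.
Counting 4 from the smallest end gives t_1.

t_1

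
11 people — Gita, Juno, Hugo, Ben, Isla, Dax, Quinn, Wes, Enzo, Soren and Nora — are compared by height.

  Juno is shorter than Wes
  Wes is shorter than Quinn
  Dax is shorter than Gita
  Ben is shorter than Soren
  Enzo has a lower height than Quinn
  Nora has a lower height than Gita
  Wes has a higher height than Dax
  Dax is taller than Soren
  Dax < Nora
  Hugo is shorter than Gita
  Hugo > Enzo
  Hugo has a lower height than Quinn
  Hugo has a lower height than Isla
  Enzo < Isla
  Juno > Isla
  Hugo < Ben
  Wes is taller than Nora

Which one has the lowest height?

Enzo

Chaining upward from Enzo: directly above it, Hugo, Isla, Quinn; then Ben, Juno, Gita; then Soren, Wes; then Dax; then Nora.
That covers every other element, and nothing is given below Enzo, so Enzo is the lowest height.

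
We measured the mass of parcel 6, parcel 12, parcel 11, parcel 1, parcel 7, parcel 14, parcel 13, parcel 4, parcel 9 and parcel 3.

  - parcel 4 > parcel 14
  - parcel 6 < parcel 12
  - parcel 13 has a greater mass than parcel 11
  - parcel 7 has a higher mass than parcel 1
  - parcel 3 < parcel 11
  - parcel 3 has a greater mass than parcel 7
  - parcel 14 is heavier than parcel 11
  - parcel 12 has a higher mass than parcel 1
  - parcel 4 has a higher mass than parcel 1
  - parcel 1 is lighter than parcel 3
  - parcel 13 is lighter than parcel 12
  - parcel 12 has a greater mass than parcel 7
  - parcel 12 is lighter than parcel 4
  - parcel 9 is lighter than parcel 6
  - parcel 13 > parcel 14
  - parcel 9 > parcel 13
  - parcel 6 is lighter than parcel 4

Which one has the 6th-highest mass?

The consecutive relations fix a unique order: parcel 1 < parcel 7 < parcel 3 < parcel 11 < parcel 14 < parcel 13 < parcel 9 < parcel 6 < parcel 12 < parcel 4.
The 6th largest is parcel 14.

parcel 14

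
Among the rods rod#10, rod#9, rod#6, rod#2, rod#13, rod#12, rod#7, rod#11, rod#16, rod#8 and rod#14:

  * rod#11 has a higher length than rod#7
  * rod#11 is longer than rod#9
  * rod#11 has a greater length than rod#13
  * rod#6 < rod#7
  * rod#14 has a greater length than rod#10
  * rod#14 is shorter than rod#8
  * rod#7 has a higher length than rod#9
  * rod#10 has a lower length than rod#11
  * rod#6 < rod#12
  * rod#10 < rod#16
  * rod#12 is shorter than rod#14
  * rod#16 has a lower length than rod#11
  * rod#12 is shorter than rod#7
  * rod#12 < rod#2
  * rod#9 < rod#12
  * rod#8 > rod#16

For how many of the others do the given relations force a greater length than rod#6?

6

From rod#6 the given relations immediately reach rod#12, rod#7.
From those, rod#2, rod#14, rod#11 — 5 in total.
From those, rod#8 — 6 in total.
No other element is forced above rod#6 by the given relations, so the count is 6.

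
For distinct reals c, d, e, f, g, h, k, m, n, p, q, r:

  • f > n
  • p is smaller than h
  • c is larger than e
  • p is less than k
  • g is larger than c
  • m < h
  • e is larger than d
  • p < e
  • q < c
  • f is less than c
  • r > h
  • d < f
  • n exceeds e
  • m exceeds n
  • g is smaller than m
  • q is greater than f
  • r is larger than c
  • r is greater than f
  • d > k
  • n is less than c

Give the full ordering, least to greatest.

p < k < d < e < n < f < q < c < g < m < h < r

Each adjacent pair is fixed by a given relation: p < k; k < d; d < e; e < n; n < f; f < q; q < c; c < g; g < m; m < h; h < r. Chaining them end to end gives the full order.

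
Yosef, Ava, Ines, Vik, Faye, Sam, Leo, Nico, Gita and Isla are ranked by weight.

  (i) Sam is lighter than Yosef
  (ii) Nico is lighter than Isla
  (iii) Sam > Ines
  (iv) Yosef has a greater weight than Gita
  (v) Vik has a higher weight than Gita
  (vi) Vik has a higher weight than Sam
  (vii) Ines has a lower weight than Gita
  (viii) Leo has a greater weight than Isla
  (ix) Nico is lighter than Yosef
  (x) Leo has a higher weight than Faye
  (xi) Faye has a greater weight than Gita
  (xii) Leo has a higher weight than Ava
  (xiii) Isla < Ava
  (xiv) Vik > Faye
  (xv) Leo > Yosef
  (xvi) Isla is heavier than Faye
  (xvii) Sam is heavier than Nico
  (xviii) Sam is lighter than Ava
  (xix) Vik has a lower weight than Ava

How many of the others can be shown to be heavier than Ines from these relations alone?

8

The elements the relations force above Ines are Gita, Sam, Faye, Isla, Vik, Yosef, Ava, Leo — no chain reaches any other.
That is 8.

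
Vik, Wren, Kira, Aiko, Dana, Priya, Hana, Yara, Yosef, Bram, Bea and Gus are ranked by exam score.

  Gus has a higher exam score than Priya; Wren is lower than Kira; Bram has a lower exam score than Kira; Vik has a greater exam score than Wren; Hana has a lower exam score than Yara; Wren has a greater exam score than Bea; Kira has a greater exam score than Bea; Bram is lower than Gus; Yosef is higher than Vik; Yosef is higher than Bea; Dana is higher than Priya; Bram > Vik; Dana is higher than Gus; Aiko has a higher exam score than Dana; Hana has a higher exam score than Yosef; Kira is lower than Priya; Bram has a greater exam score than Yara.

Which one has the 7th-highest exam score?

Yara

The consecutive relations fix a unique order: Bea < Wren < Vik < Yosef < Hana < Yara < Bram < Kira < Priya < Gus < Dana < Aiko.
Counting 7 from the largest end gives Yara.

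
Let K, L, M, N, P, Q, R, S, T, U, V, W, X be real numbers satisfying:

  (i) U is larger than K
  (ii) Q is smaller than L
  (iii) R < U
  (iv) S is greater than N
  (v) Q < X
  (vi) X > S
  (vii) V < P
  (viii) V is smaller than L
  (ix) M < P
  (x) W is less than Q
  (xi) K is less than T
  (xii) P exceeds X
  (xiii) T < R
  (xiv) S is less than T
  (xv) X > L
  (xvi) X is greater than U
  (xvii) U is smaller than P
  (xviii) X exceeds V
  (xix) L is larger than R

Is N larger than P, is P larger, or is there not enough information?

P

N < S < T < R < U < P, by transitivity through S, T, R, U.
So P is larger.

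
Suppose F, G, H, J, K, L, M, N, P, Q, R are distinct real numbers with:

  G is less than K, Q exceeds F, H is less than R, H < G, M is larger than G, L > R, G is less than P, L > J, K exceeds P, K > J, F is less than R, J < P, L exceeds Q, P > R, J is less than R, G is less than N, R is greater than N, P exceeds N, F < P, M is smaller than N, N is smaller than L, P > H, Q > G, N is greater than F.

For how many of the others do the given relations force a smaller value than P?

Directly below P: H, F, G, J, N, R.
One step further: M (7 so far).
No other element is forced below P by the given relations, so the count is 7.

7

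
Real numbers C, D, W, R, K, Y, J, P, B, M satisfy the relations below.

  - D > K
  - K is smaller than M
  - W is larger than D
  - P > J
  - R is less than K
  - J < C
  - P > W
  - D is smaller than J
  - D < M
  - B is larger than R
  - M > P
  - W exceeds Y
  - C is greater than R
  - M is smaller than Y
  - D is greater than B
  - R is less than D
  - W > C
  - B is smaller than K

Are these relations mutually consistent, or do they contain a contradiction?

inconsistent

Chaining the given relations yields W < P < M < Y, so W < Y. But one relation states Y < W. These cannot both hold.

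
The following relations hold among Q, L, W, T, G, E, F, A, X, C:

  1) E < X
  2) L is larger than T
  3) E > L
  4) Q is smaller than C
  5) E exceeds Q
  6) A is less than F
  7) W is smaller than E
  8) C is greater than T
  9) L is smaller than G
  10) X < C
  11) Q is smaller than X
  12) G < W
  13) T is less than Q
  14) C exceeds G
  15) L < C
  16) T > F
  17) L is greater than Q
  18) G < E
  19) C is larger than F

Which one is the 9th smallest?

The consecutive relations fix a unique order: A < F < T < Q < L < G < W < E < X < C.
The 9th smallest is X.

X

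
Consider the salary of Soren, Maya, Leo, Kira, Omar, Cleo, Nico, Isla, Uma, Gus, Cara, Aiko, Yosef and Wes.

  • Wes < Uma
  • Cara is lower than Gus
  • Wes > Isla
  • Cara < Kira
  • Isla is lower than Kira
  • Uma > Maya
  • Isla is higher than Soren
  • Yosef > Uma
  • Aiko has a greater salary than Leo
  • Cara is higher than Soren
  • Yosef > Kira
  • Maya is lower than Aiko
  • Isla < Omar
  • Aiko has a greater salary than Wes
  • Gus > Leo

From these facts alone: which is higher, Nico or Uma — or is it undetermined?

undetermined

Following every chain through Nico: nothing is chained to Nico.
Uma is not reached, and no chain runs the other way from Uma to Nico.
So the given relations leave the order of Nico and Uma undetermined.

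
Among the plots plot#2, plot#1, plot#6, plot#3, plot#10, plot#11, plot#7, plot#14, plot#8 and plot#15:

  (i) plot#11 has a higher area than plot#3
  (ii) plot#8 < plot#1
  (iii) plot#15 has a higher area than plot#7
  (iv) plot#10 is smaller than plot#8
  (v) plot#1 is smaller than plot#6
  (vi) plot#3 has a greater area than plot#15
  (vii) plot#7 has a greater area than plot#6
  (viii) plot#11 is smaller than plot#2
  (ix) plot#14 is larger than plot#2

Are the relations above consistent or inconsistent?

The single ordering plot#10 < plot#8 < plot#1 < plot#6 < plot#7 < plot#15 < plot#3 < plot#11 < plot#2 < plot#14 satisfies every listed relation, so no contradiction arises.

consistent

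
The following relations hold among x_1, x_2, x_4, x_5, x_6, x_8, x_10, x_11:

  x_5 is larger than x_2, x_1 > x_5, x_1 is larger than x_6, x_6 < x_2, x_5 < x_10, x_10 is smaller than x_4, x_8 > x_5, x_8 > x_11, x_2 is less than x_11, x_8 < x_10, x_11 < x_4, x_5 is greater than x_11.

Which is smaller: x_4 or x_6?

Link the given pairs in sequence: x_6 < x_2; x_2 < x_11; x_11 < x_5; x_5 < x_8; x_8 < x_10; x_10 < x_4.
Chaining these gives x_6 < x_2 < x_11 < x_5 < x_8 < x_10 < x_4.
So x_6 < x_4; x_6 is the smaller of the two.

x_6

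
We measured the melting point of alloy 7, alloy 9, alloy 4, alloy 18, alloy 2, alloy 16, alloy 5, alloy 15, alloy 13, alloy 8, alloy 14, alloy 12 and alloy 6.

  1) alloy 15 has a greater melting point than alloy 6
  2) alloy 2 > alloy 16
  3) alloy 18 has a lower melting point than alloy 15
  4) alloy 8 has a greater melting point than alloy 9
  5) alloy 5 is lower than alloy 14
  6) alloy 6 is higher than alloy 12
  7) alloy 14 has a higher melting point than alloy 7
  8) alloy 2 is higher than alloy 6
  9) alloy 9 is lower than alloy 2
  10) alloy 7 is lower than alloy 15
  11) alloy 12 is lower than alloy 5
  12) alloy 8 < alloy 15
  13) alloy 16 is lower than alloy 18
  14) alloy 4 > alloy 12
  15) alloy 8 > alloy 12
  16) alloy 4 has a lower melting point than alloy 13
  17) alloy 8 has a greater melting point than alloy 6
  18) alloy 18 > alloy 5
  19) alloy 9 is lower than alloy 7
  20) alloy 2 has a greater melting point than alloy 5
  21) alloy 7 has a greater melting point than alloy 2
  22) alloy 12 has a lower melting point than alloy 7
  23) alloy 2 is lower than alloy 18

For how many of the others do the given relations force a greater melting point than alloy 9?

From alloy 9 the given relations immediately reach alloy 8, alloy 2, alloy 7.
From those, alloy 18, alloy 14, alloy 15 — 6 in total.
No other element is forced above alloy 9 by the given relations, so the count is 6.

6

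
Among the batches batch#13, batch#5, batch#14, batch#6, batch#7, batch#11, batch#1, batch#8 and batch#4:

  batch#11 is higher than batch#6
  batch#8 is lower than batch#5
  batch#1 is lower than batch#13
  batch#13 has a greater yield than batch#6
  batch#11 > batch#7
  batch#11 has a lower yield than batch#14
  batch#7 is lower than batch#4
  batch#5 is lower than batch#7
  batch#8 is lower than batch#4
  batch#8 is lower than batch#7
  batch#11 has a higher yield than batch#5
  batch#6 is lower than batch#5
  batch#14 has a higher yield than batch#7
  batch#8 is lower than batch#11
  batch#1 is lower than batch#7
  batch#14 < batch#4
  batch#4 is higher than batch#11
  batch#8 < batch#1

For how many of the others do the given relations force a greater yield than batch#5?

The elements the relations force above batch#5 are batch#7, batch#11, batch#14, batch#4 — no chain reaches any other.
That is 4.

4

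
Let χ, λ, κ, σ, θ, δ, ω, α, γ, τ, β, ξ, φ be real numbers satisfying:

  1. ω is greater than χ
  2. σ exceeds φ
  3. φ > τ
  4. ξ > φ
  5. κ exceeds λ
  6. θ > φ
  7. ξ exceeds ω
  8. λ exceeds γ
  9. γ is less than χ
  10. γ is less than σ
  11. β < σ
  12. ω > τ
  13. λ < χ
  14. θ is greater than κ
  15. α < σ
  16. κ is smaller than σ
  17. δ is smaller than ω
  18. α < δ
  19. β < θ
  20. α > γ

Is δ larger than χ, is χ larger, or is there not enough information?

Following every chain through δ: above δ we get ω, ξ; below δ we get γ, α.
χ is not reached, and no chain runs the other way from χ to δ.
So the given relations leave the order of δ and χ undetermined.

undetermined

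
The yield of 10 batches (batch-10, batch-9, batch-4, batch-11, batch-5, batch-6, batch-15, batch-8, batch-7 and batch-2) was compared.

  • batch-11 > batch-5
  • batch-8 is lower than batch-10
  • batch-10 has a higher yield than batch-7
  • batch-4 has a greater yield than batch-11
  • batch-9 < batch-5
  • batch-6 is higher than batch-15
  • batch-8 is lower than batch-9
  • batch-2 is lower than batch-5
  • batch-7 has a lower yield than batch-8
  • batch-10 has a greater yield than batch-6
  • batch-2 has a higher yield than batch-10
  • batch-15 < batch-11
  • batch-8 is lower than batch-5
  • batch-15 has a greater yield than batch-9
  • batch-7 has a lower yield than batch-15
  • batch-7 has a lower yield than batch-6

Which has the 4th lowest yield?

batch-15

The consecutive relations fix a unique order: batch-7 < batch-8 < batch-9 < batch-15 < batch-6 < batch-10 < batch-2 < batch-5 < batch-11 < batch-4.
Counting 4 from the smallest end gives batch-15.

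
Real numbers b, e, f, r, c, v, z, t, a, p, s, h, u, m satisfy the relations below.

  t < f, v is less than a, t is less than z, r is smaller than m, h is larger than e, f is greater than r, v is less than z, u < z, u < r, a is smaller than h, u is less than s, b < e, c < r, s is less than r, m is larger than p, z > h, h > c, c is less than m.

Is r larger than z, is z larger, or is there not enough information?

undetermined

Following every chain through r: above r we get m, f; below r we get c, u, s.
z is not reached, and no chain runs the other way from z to r.
So the given relations leave the order of r and z undetermined.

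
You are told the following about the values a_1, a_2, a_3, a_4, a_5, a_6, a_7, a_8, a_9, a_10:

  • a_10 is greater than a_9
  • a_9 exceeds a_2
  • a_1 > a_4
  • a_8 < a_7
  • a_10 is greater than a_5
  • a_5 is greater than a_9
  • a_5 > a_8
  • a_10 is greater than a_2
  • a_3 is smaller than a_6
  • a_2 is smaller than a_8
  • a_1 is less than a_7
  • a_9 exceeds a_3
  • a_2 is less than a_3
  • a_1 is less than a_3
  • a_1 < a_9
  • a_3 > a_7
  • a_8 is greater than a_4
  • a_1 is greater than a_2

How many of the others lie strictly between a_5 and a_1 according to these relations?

The relations place a_1 below a_5. An element lies strictly between them when it is forced above a_1 and also forced below a_5.
Above a_1: {a_7, a_3, a_9, a_6, a_10}. Below a_5: {a_4, a_2, a_8, a_7, a_3, a_9}.
Intersection: {a_7, a_3, a_9} — 3.

3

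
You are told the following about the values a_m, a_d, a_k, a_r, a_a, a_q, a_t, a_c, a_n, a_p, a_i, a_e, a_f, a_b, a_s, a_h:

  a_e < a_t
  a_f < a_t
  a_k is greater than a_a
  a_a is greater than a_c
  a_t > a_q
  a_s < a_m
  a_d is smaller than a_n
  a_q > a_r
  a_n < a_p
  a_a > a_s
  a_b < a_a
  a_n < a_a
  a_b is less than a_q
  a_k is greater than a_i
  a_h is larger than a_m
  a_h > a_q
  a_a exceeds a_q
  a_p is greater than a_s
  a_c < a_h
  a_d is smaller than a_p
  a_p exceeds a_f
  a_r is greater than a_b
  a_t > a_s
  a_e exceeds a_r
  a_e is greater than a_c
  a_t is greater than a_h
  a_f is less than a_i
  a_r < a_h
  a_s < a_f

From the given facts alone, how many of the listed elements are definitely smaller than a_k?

10

Directly below a_k: a_i, a_a.
One step further: a_s, a_f, a_n, a_b, a_c, a_q (8 so far).
One step further: a_d, a_r (10 so far).
Nothing else is reachable below a_k; 10 in all.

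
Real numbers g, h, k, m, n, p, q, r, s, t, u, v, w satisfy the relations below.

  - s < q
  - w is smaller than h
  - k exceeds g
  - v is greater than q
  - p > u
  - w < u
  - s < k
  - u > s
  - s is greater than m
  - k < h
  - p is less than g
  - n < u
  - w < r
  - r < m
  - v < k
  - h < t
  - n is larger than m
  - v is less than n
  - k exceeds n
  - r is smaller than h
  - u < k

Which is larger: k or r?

k

r < m and m < s give r < s.
Then s < q extends the chain to q.
Then q < v extends the chain to v.
With v < n: r < m < s < q < v < n.
Then n < u extends the chain to u.
Then u < p extends the chain to p.
With p < g: r < m < s < q < v < n < u < p < g.
With g < k: r < m < s < q < v < n < u < p < g < k.
So r < k; k is the larger of the two.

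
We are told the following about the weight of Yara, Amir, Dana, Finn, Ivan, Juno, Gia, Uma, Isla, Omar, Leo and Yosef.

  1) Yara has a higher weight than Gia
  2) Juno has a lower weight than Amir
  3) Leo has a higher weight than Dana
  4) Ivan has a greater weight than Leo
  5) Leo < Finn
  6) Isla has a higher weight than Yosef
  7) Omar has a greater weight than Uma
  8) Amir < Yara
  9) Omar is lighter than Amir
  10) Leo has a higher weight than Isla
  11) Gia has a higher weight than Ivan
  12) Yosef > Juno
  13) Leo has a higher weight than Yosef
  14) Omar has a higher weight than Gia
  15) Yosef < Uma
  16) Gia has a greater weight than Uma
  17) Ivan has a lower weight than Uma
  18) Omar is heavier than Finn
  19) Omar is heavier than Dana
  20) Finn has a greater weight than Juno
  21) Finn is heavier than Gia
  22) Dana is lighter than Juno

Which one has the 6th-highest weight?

Chaining the given pairs: Dana < Juno < Yosef < Isla < Leo < Ivan < Uma < Gia < Finn < Omar < Amir < Yara.
The 6th largest is Uma.

Uma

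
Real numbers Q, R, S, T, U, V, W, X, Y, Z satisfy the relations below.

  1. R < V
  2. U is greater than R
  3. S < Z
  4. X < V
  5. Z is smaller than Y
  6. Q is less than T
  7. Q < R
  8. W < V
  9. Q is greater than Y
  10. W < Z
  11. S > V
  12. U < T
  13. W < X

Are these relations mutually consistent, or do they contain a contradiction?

inconsistent

Chaining the given relations yields V < S < Z < Y < Q < R, so V < R. But one relation states R < V. These cannot both hold.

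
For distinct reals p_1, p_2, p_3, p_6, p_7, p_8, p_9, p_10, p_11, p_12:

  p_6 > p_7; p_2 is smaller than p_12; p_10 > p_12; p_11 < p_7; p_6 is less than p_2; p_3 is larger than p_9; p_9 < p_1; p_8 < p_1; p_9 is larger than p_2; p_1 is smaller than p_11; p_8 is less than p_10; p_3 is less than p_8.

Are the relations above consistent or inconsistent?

Chaining the given relations yields p_9 < p_3 < p_8 < p_1 < p_11 < p_7 < p_6 < p_2, so p_9 < p_2. But one relation states p_2 < p_9. These cannot both hold.

inconsistent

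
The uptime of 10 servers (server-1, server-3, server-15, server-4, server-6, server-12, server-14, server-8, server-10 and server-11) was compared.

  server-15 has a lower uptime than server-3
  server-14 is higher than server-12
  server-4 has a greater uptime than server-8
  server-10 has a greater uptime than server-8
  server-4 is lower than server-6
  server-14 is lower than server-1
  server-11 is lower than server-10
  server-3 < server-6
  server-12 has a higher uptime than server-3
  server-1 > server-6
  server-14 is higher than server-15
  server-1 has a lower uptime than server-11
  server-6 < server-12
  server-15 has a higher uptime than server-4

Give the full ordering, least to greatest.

server-8 < server-4 < server-15 < server-3 < server-6 < server-12 < server-14 < server-1 < server-11 < server-10

The consecutive links are each given: server-8 < server-4; server-4 < server-15; server-15 < server-3; server-3 < server-6; server-6 < server-12; server-12 < server-14; server-14 < server-1; server-1 < server-11; server-11 < server-10.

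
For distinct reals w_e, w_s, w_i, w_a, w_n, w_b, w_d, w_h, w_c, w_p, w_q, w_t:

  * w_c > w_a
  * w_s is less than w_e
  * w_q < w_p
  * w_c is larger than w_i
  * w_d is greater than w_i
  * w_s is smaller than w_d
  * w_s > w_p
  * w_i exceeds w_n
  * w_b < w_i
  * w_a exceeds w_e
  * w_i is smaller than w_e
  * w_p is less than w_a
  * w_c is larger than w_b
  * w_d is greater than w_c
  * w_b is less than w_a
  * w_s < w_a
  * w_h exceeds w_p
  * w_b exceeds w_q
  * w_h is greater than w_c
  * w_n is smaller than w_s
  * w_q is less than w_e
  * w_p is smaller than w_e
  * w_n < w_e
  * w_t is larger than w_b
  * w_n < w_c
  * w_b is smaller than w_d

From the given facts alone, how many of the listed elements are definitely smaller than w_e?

Directly below w_e: w_n, w_q, w_p, w_s, w_i.
One step further: w_b (6 so far).
Nothing else is reachable below w_e; 6 in all.

6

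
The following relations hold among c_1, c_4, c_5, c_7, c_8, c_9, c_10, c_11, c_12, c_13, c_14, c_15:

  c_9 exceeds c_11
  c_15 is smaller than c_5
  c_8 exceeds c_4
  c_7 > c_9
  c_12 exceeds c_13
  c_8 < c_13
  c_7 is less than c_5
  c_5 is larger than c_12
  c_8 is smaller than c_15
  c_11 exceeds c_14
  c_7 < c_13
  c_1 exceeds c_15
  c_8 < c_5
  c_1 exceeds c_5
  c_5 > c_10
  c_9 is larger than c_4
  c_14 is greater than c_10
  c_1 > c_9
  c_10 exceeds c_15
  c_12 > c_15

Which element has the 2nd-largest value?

Chaining the given pairs: c_4 < c_8 < c_15 < c_10 < c_14 < c_11 < c_9 < c_7 < c_13 < c_12 < c_5 < c_1.
The 2nd largest is c_5.

c_5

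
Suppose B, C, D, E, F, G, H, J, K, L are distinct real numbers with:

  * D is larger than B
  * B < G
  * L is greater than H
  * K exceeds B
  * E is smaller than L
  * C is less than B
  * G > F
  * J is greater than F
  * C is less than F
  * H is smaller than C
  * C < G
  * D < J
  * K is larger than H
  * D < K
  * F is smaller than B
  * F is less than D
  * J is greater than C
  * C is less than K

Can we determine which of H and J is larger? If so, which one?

The relevant relations are H < C; C < F; F < B; B < D; D < J.
Together: H < C < F < B < D < J.
So J is larger.

J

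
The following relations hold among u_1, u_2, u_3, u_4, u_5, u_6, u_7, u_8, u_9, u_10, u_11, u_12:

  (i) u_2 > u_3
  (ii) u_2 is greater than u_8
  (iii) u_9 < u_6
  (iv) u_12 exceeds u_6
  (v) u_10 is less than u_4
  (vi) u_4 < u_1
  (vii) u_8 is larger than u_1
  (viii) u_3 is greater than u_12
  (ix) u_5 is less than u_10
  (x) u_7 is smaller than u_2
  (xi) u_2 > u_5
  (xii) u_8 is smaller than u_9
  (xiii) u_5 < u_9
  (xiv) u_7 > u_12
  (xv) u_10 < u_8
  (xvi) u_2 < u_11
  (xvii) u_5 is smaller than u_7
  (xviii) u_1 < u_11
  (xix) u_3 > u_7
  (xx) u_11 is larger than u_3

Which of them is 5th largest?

Piecing the relations together gives one ordering: u_5 < u_10 < u_4 < u_1 < u_8 < u_9 < u_6 < u_12 < u_7 < u_3 < u_2 < u_11.
The 5th largest is u_12.

u_12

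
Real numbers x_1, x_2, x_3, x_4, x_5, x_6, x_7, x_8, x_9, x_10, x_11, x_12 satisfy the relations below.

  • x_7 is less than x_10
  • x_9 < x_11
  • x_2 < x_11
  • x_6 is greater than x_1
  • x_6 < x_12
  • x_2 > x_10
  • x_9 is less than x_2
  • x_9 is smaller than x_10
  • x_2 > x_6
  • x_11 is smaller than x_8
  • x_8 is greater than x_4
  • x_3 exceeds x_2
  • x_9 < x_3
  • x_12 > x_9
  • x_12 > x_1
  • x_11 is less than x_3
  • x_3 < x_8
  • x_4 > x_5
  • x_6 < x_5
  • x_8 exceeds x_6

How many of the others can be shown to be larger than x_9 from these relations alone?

6

Directly above x_9: x_10, x_2, x_11, x_12, x_3.
One step further: x_8 (6 so far).
No other element is forced above x_9 by the given relations, so the count is 6.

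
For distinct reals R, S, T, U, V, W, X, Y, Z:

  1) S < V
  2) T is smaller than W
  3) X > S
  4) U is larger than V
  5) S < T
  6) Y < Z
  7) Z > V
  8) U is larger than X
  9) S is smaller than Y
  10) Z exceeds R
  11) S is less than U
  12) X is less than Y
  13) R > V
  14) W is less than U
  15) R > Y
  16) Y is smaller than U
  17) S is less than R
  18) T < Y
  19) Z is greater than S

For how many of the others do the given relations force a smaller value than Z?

The elements the relations force below Z are S, V, T, X, Y, R — no chain reaches any other.
That is 6.

6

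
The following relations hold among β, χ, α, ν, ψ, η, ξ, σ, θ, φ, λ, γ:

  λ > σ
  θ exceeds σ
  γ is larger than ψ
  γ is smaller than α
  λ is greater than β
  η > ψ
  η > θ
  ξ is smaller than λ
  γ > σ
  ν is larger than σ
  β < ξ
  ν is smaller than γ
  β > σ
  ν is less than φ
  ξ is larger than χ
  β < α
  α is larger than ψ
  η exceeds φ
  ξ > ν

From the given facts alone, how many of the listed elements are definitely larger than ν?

6

Directly above ν: φ, γ, ξ.
One step further: η, α, λ (6 so far).
Nothing else is reachable above ν; 6 in all.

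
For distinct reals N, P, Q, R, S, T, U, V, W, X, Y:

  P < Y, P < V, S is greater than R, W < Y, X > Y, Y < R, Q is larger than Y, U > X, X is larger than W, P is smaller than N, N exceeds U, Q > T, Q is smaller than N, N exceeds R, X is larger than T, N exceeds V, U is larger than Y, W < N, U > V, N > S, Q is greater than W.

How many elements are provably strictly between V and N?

Chaining upward from V reaches: U.
Chaining downward from N reaches: P, W, Y, T, R, S, X, Q, U.
Strictly between V and N are those in both lists: U — 1 element.

1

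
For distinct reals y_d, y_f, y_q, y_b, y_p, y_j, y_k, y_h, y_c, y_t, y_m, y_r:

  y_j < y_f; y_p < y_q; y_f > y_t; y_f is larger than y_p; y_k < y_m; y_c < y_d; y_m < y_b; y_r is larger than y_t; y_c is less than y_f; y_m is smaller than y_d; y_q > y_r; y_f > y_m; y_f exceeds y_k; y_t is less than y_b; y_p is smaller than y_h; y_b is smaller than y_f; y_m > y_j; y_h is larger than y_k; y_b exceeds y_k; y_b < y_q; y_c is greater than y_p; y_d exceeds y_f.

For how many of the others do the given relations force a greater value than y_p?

From y_p the given relations immediately reach y_c, y_f, y_q, y_h.
From those, y_d — 5 in total.
No other element is forced above y_p by the given relations, so the count is 5.

5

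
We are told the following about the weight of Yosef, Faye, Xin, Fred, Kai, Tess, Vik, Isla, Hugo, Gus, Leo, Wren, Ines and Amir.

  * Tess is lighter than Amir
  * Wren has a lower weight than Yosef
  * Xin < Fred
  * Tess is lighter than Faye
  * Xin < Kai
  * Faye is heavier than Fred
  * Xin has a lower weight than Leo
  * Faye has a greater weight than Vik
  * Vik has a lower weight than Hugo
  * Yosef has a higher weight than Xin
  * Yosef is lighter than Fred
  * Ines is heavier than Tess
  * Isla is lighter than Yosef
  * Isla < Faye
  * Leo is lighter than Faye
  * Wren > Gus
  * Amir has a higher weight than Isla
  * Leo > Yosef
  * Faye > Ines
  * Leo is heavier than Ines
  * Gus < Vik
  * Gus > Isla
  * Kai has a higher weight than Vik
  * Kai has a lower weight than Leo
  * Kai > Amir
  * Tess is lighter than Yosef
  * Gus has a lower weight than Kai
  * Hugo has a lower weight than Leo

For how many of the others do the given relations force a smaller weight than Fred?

Directly below Fred: Xin, Yosef.
One step further: Tess, Isla, Wren (5 so far).
One step further: Gus (6 so far).
Nothing else is reachable below Fred; 6 in all.

6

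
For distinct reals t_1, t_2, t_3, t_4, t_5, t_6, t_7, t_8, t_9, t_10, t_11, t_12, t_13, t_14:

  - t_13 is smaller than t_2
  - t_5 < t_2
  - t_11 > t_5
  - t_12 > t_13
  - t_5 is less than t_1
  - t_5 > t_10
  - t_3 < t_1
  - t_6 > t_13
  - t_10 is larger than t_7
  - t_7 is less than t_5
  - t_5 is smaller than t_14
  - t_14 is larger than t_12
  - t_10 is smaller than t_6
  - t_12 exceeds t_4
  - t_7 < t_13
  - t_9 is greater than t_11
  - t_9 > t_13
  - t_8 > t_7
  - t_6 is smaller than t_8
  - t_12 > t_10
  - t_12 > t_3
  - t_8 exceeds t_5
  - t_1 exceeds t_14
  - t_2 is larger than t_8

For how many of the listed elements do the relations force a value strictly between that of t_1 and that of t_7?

The relations place t_7 below t_1. An element lies strictly between them when it is forced above t_7 and also forced below t_1.
Above t_7: {t_13, t_10, t_6, t_5, t_12, t_14, t_8, t_2, t_11, t_9}. Below t_1: {t_13, t_10, t_3, t_5, t_4, t_12, t_14}.
Intersection: {t_13, t_10, t_5, t_12, t_14} — 5.

5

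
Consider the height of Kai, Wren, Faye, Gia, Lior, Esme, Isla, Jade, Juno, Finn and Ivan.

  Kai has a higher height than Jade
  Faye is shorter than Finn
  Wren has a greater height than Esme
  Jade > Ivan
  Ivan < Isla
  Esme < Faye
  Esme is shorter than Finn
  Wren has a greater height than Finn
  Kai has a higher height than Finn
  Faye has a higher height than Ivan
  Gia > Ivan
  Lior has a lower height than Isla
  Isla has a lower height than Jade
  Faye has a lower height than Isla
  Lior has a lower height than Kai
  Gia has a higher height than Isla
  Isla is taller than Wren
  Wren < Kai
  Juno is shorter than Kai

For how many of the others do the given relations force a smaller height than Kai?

From Kai the given relations immediately reach Juno, Lior, Finn, Wren, Jade.
From those, Esme, Ivan, Faye, Isla — 9 in total.
No other element is forced below Kai by the given relations, so the count is 9.

9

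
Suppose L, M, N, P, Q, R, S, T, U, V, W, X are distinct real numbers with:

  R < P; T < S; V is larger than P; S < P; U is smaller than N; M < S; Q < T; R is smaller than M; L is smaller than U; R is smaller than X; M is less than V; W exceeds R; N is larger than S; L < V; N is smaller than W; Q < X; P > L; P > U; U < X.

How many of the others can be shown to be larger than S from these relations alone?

4

The elements the relations force above S are N, P, W, V — no chain reaches any other.
That is 4.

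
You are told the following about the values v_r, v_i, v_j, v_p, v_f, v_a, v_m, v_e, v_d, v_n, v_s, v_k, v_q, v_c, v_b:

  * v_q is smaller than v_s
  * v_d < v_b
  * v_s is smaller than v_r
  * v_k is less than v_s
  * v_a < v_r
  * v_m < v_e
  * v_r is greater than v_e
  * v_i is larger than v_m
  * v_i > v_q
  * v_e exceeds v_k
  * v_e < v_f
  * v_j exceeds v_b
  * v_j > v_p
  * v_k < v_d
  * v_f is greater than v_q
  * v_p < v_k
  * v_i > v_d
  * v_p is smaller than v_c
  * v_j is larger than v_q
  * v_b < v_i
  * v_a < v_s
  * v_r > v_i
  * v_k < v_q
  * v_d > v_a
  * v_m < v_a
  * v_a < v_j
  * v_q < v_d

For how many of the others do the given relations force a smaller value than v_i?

7

From v_i the given relations immediately reach v_m, v_q, v_d, v_b.
From those, v_k, v_a — 6 in total.
From those, v_p — 7 in total.
Nothing else is reachable below v_i; 7 in all.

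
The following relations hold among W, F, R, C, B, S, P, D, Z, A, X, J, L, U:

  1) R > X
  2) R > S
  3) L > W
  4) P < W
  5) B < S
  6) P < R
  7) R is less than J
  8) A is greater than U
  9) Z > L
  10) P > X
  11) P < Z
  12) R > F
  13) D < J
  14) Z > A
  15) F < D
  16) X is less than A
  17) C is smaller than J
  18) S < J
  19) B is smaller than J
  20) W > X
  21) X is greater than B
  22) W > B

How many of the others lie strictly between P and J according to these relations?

Chaining upward from P reaches: R, W, L, Z.
Chaining downward from J reaches: B, X, F, D, C, S, R.
Strictly between P and J are those in both lists: R — 1 element.

1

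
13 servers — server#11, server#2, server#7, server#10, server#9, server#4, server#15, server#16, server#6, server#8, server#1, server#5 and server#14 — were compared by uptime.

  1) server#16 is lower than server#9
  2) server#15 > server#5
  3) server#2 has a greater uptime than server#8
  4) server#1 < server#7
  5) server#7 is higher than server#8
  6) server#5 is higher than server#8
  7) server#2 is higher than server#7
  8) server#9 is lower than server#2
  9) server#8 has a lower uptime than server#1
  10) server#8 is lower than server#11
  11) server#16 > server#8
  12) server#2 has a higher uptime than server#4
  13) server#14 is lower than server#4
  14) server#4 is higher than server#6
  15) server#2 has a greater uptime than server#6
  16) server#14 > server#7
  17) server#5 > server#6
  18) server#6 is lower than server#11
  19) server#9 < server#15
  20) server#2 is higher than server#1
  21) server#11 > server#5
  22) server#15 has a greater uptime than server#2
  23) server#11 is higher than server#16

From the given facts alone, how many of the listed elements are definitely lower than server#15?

From server#15 the given relations immediately reach server#5, server#9, server#2.
From those, server#8, server#16, server#1, server#6, server#7, server#4 — 9 in total.
From those, server#14 — 10 in total.
No other element is forced below server#15 by the given relations, so the count is 10.

10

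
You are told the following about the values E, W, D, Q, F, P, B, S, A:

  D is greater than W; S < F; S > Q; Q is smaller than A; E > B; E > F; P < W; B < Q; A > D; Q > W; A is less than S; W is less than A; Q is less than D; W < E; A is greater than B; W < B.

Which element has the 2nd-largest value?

F

Piecing the relations together gives one ordering: P < W < B < Q < D < A < S < F < E.
Counting 2 from the largest end gives F.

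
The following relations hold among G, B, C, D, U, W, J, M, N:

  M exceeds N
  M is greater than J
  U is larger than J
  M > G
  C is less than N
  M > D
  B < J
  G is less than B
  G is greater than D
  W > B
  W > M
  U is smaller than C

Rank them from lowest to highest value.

D < G < B < J < U < C < N < M < W

Nothing is placed below D, so it is least; from there D < G; G < B; B < J; J < U; U < C; C < N; N < M; M < W, each given directly.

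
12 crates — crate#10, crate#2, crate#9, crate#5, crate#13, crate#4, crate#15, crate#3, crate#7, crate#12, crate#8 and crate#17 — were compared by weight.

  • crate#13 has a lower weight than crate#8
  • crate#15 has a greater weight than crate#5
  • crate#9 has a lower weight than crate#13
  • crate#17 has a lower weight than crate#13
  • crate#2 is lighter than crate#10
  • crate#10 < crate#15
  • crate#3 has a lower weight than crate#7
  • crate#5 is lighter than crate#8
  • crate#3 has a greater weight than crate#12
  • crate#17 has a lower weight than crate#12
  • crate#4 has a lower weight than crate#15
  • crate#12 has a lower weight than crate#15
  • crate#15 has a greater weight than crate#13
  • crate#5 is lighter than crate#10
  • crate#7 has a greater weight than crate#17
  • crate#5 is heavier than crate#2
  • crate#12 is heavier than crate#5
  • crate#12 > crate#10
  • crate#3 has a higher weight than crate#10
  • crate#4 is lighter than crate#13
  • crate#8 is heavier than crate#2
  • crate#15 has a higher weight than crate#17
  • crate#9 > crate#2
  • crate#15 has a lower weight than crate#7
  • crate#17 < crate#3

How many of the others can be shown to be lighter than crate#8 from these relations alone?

6

Directly below crate#8: crate#2, crate#5, crate#13.
One step further: crate#4, crate#17, crate#9 (6 so far).
Nothing else is reachable below crate#8; 6 in all.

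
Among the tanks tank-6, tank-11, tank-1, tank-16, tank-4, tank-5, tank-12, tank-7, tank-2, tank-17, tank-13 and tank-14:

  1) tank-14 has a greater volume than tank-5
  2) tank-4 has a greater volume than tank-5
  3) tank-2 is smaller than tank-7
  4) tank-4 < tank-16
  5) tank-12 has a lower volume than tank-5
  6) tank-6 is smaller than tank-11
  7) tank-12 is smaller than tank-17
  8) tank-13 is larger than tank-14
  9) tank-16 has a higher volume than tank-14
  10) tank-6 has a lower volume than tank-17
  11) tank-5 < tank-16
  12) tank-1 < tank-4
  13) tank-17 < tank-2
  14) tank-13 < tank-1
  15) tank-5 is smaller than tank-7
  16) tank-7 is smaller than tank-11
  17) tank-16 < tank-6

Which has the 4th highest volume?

tank-17

Piecing the relations together gives one ordering: tank-12 < tank-5 < tank-14 < tank-13 < tank-1 < tank-4 < tank-16 < tank-6 < tank-17 < tank-2 < tank-7 < tank-11.
The 4th largest is tank-17.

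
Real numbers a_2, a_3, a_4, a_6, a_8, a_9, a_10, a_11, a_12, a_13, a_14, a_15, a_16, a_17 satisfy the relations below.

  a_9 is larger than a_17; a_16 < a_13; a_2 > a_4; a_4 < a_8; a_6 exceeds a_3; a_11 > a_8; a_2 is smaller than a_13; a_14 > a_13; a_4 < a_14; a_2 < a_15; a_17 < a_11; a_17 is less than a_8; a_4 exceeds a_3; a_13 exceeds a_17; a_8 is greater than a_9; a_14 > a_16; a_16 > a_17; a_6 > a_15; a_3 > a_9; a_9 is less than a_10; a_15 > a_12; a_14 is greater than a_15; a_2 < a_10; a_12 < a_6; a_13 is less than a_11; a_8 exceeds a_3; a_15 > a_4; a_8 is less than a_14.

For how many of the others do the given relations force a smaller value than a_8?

4

Directly below a_8: a_17, a_9, a_3, a_4.
No other element is forced below a_8 by the given relations, so the count is 4.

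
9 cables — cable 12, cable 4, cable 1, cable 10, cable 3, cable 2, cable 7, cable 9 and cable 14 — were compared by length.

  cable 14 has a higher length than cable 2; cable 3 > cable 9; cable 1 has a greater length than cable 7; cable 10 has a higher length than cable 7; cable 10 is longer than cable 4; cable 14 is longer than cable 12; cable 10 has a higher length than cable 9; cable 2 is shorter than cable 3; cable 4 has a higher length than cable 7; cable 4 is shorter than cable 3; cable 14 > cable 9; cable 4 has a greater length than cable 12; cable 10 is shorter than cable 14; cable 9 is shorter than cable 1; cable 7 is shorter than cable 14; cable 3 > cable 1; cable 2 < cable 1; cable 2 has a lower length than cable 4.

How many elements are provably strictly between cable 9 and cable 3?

1

Chaining upward from cable 9 reaches: cable 1, cable 10, cable 14.
Chaining downward from cable 3 reaches: cable 2, cable 12, cable 7, cable 1, cable 4.
Strictly between cable 9 and cable 3 are those in both lists: cable 1 — 1 element.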